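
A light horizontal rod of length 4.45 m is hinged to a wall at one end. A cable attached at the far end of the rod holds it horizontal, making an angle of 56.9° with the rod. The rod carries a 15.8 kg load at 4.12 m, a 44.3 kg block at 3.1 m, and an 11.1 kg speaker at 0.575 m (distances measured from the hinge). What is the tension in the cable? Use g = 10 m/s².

Taking torques about the hinge:
Load: 15.8 × 10 = 158 N down at 4.12 m → arm 4.12 m, τ = 158 × 4.12 = 651 N·m clockwise.
Block: 44.3 × 10 = 443 N down at 3.1 m → arm 3.1 m, τ = 443 × 3.1 = 1373 N·m clockwise.
Speaker: 11.1 × 10 = 111 N down at 0.575 m → arm 0.575 m, τ = 111 × 0.575 = 63.82 N·m clockwise.
Total clockwise load moment = 2088 N·m.
The cable tension T acts at 4.45 m; only its component perpendicular to the rod, T sinθ, produces torque. sin 56.9° = 0.8377.
Balancing moments: T × 4.45 × 0.8377 = 2088, giving T = 2088 / 3.728 = 560 N.

T ≈ 560 N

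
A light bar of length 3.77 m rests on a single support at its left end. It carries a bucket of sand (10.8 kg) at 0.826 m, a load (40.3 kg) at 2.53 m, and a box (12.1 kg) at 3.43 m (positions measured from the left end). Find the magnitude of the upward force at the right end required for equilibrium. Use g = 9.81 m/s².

About the left end:
Bucket of sand: 10.8 × 9.81 = 105.9 N down at 0.826 m → arm 0.826 m, τ = 105.9 × 0.826 = 87.47 N·m clockwise.
Load: 40.3 × 9.81 = 395.3 N down at 2.53 m → arm 2.53 m, τ = 395.3 × 2.53 = 1000 N·m clockwise.
Box: 12.1 × 9.81 = 118.7 N down at 3.43 m → arm 3.43 m, τ = 118.7 × 3.43 = 407.1 N·m clockwise.
Net moment of the loads = 1495 N·m clockwise.
The upward force F acts at the right end, arm 3.77 m, giving F × 3.77 counterclockwise.
Balancing moments: F × 3.77 = 1495, giving F = 1495 / 3.77 = 397 N.

F ≈ 397 N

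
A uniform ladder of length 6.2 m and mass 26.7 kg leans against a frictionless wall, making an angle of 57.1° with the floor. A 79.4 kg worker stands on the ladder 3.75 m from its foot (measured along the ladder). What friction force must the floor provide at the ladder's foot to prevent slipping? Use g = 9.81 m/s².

f ≈ 390 N

Take moments about the foot of the ladder.
Ladder weight 26.7×9.81 = 261.9 N acts at 3.1 m along the ladder; its horizontal arm is 3.1·cos57.1° = 1.684 m → τ = 441 N·m clockwise.
Worker: 79.4×9.81 = 778.9 N at 3.75 m → arm 2.037 m → τ = 1587 N·m clockwise.
Wall normal N acts horizontally at the top; its moment arm is the height L sinθ = 6.2·sin57.1° = 5.206 m, counterclockwise.
For rotational equilibrium, N × 5.206 = 2028, so N = 390 N.
ΣFx = 0: friction at the foot balances the wall's push, so f = N_wall = 390 N.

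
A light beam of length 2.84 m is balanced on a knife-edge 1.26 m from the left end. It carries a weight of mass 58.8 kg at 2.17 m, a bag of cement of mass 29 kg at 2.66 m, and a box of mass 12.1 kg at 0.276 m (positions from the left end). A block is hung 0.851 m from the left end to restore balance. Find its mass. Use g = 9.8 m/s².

Taking torques about the knife-edge (at 1.26 m from the left end):
Weight: 58.8 × 9.8 = 576.2 N down at 2.17 m → arm 0.91 m, τ = 576.2 × 0.91 = 524.3 N·m clockwise.
Bag of cement: 29 × 9.8 = 284.2 N down at 2.66 m → arm 1.4 m, τ = 284.2 × 1.4 = 397.9 N·m clockwise.
Box: 12.1 × 9.8 = 118.6 N down at 0.276 m → arm 0.984 m, τ = 118.6 × 0.984 = 116.7 N·m counterclockwise.
Net moment of known loads = 805.5 N·m clockwise.
An unknown mass m at 0.851 m has arm 0.409 m; its moment is m·g·0.409 counterclockwise.
Στ = 0 ⇒ m × 9.8 × 0.409 = 805.5 ⇒ m = 805.5 / (9.8 × 0.409) = 201 kg.

m ≈ 201 kg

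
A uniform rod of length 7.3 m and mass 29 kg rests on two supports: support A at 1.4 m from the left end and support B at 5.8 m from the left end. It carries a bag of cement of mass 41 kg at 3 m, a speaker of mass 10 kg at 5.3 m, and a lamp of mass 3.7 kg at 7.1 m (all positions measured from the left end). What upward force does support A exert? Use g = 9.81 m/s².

Taking torques about support B:
Beam weight: 29 × 9.81 = 284.5 N down at 3.65 m → arm 2.15 m, τ = 284.5 × 2.15 = 611.7 N·m counterclockwise.
Bag of cement: 41 × 9.81 = 402.2 N down at 3 m → arm 2.8 m, τ = 402.2 × 2.8 = 1126 N·m counterclockwise.
Speaker: 10 × 9.81 = 98.1 N down at 5.3 m → arm 0.5 m, τ = 98.1 × 0.5 = 49.05 N·m counterclockwise.
Lamp: 3.7 × 9.81 = 36.3 N down at 7.1 m → arm 1.3 m, τ = 36.3 × 1.3 = 47.19 N·m clockwise.
Net load moment about support B = 1740 N·m counterclockwise.
Reaction R at support A is upward at 1.4 m, arm 4.4 m → moment R × 4.4 clockwise.
Setting net torque to zero: R × 4.4 = 1740 → R = 395 N.

R_A ≈ 395 N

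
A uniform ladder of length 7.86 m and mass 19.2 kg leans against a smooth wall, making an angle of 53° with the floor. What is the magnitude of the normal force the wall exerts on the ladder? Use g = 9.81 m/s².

About the foot of the ladder:
Ladder weight 19.2×9.81 = 188.4 N acts at 3.93 m along the ladder; its horizontal arm is 3.93·cos53° = 2.365 m → τ = 445.6 N·m clockwise.
Wall normal N acts horizontally at the top; its moment arm is the height L sinθ = 7.86·sin53° = 6.277 m, counterclockwise.
For rotational equilibrium, N × 6.277 = 445.6, so N = 71 N.

N_wall ≈ 71 N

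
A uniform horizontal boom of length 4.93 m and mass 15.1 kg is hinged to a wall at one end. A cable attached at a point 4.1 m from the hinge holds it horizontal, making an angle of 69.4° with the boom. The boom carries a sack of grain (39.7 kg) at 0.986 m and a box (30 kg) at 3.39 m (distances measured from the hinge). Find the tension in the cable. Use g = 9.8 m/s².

T ≈ 455 N

Taking torques about the hinge:
Beam weight: 15.1 × 9.8 = 148 N down at 2.465 m → arm 2.465 m, τ = 148 × 2.465 = 364.8 N·m clockwise.
Sack of grain: 39.7 × 9.8 = 389.1 N down at 0.986 m → arm 0.986 m, τ = 389.1 × 0.986 = 383.7 N·m clockwise.
Box: 30 × 9.8 = 294 N down at 3.39 m → arm 3.39 m, τ = 294 × 3.39 = 996.7 N·m clockwise.
Total clockwise load moment = 1745 N·m.
The cable tension T acts at 4.1 m; only its component perpendicular to the boom, T sinθ, produces torque. sin 69.4° = 0.9361.
For rotational equilibrium, T × 4.1 × 0.9361 = 1745, so T = 1745 / 3.838 = 455 N.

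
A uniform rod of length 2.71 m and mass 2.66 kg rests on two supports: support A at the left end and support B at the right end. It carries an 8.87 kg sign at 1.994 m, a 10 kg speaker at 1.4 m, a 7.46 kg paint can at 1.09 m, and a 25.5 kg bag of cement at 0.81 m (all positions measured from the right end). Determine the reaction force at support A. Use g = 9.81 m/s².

Taking torques about support B:
Beam weight: 2.66 × 9.81 = 26.09 N down at 1.355 m → arm 1.355 m, τ = 26.09 × 1.355 = 35.35 N·m counterclockwise.
Sign: 8.87 × 9.81 = 87.01 N down at 1.994 m → arm 1.994 m, τ = 87.01 × 1.994 = 173.5 N·m counterclockwise.
Speaker: 10 × 9.81 = 98.1 N down at 1.4 m → arm 1.4 m, τ = 98.1 × 1.4 = 137.3 N·m counterclockwise.
Paint can: 7.46 × 9.81 = 73.18 N down at 1.09 m → arm 1.09 m, τ = 73.18 × 1.09 = 79.77 N·m counterclockwise.
Bag of cement: 25.5 × 9.81 = 250.2 N down at 0.81 m → arm 0.81 m, τ = 250.2 × 0.81 = 202.7 N·m counterclockwise.
Net load moment about support B = 628.6 N·m counterclockwise.
Reaction R at support A is upward at 2.71 m, arm 2.71 m → moment R × 2.71 clockwise.
Στ = 0 ⇒ R × 2.71 = 628.6 ⇒ R = 232 N.

R_A ≈ 232 N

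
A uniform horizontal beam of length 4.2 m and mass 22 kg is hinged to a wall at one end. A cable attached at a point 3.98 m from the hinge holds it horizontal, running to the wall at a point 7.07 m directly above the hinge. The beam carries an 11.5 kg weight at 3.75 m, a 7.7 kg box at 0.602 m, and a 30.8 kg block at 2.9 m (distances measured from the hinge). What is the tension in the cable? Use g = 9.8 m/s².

About the hinge:
Beam weight: 22 × 9.8 = 215.6 N down at 2.1 m → arm 2.1 m, τ = 215.6 × 2.1 = 452.8 N·m clockwise.
Weight: 11.5 × 9.8 = 112.7 N down at 3.75 m → arm 3.75 m, τ = 112.7 × 3.75 = 422.6 N·m clockwise.
Box: 7.7 × 9.8 = 75.46 N down at 0.602 m → arm 0.602 m, τ = 75.46 × 0.602 = 45.43 N·m clockwise.
Block: 30.8 × 9.8 = 301.8 N down at 2.9 m → arm 2.9 m, τ = 301.8 × 2.9 = 875.2 N·m clockwise.
Total clockwise load moment = 1796 N·m.
The cable tension T acts at 3.98 m; only its component perpendicular to the beam, T sinθ, produces torque. sinθ = h/√(h²+d²) = 7.07/√(7.07²+3.98²) = 0.8714.
Setting net torque to zero: T × 3.98 × 0.8714 = 1796 → T = 1796 / 3.468 = 518 N.

T ≈ 518 N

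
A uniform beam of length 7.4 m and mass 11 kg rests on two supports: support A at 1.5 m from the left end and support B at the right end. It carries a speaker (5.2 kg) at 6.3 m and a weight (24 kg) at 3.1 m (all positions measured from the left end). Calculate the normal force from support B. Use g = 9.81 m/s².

R_B ≈ 146 N

About support A:
Beam weight: 11 × 9.81 = 107.9 N down at 3.7 m → arm 2.2 m, τ = 107.9 × 2.2 = 237.4 N·m clockwise.
Speaker: 5.2 × 9.81 = 51.01 N down at 6.3 m → arm 4.8 m, τ = 51.01 × 4.8 = 244.8 N·m clockwise.
Weight: 24 × 9.81 = 235.4 N down at 3.1 m → arm 1.6 m, τ = 235.4 × 1.6 = 376.6 N·m clockwise.
Net load moment about support A = 858.8 N·m clockwise.
Reaction R at support B is upward at 7.4 m, arm 5.9 m → moment R × 5.9 counterclockwise.
For rotational equilibrium, R × 5.9 = 858.8, so R = 146 N.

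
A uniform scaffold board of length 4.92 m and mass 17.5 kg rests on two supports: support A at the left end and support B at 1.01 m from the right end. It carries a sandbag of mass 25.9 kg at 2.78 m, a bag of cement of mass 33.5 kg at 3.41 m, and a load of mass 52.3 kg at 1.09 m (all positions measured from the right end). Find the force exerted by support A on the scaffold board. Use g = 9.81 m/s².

About support B:
Beam weight: 17.5 × 9.81 = 171.7 N down at 2.46 m → arm 1.45 m, τ = 171.7 × 1.45 = 249 N·m counterclockwise.
Sandbag: 25.9 × 9.81 = 254.1 N down at 2.78 m → arm 1.77 m, τ = 254.1 × 1.77 = 449.8 N·m counterclockwise.
Bag of cement: 33.5 × 9.81 = 328.6 N down at 3.41 m → arm 2.4 m, τ = 328.6 × 2.4 = 788.6 N·m counterclockwise.
Load: 52.3 × 9.81 = 513.1 N down at 1.09 m → arm 0.08 m, τ = 513.1 × 0.08 = 41.05 N·m counterclockwise.
Net load moment about support B = 1528 N·m counterclockwise.
Reaction R at support A is upward at 4.92 m, arm 3.91 m → moment R × 3.91 clockwise.
Setting net torque to zero: R × 3.91 = 1528 → R = 391 N.

R_A ≈ 391 N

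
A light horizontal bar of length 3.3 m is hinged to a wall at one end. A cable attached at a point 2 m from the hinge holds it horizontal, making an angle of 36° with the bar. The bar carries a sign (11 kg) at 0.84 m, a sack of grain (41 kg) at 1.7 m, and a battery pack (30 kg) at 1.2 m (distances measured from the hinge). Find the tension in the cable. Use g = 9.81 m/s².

T ≈ 959 N

Take moments about the hinge.
Sign: 11 × 9.81 = 107.9 N down at 0.84 m → arm 0.84 m, τ = 107.9 × 0.84 = 90.64 N·m clockwise.
Sack of grain: 41 × 9.81 = 402.2 N down at 1.7 m → arm 1.7 m, τ = 402.2 × 1.7 = 683.7 N·m clockwise.
Battery pack: 30 × 9.81 = 294.3 N down at 1.2 m → arm 1.2 m, τ = 294.3 × 1.2 = 353.2 N·m clockwise.
Total clockwise load moment = 1128 N·m.
The cable tension T acts at 2 m; only its component perpendicular to the bar, T sinθ, produces torque. sin 36° = 0.5878.
Στ = 0 ⇒ T × 2 × 0.5878 = 1128 ⇒ T = 1128 / 1.176 = 959 N.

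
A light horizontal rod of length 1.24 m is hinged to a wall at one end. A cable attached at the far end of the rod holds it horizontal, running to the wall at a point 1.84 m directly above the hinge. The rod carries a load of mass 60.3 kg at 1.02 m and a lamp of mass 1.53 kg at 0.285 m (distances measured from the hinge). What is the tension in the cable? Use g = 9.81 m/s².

Choose the hinge as the axis so the unknown hinge reaction has zero arm there.
Load: 60.3 × 9.81 = 591.5 N down at 1.02 m → arm 1.02 m, τ = 591.5 × 1.02 = 603.3 N·m clockwise.
Lamp: 1.53 × 9.81 = 15.01 N down at 0.285 m → arm 0.285 m, τ = 15.01 × 0.285 = 4.278 N·m clockwise.
Total clockwise load moment = 607.6 N·m.
The cable tension T acts at 1.24 m; only its component perpendicular to the rod, T sinθ, produces torque. sinθ = h/√(h²+d²) = 1.84/√(1.84²+1.24²) = 0.8293.
Setting net torque to zero: T × 1.24 × 0.8293 = 607.6 → T = 607.6 / 1.028 = 591 N.

T ≈ 591 N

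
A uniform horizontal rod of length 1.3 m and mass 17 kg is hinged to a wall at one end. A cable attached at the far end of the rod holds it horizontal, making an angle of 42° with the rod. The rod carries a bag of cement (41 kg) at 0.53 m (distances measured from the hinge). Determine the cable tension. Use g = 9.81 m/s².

Choose the hinge as the axis so the unknown hinge reaction has zero arm there.
Beam weight: 17 × 9.81 = 166.8 N down at 0.65 m → arm 0.65 m, τ = 166.8 × 0.65 = 108.4 N·m clockwise.
Bag of cement: 41 × 9.81 = 402.2 N down at 0.53 m → arm 0.53 m, τ = 402.2 × 0.53 = 213.2 N·m clockwise.
Total clockwise load moment = 321.6 N·m.
The cable tension T acts at 1.3 m; only its component perpendicular to the rod, T sinθ, produces torque. sin 42° = 0.6691.
Setting net torque to zero: T × 1.3 × 0.6691 = 321.6 → T = 321.6 / 0.8698 = 370 N.

T ≈ 370 N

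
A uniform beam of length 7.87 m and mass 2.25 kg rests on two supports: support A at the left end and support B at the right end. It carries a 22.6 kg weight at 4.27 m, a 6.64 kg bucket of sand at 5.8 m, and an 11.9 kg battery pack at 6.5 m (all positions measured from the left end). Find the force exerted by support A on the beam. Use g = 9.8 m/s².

R_A ≈ 150 N

Taking torques about support B:
Beam weight: 2.25 × 9.8 = 22.05 N down at 3.935 m → arm 3.935 m, τ = 22.05 × 3.935 = 86.77 N·m counterclockwise.
Weight: 22.6 × 9.8 = 221.5 N down at 4.27 m → arm 3.6 m, τ = 221.5 × 3.6 = 797.4 N·m counterclockwise.
Bucket of sand: 6.64 × 9.8 = 65.07 N down at 5.8 m → arm 2.07 m, τ = 65.07 × 2.07 = 134.7 N·m counterclockwise.
Battery pack: 11.9 × 9.8 = 116.6 N down at 6.5 m → arm 1.37 m, τ = 116.6 × 1.37 = 159.7 N·m counterclockwise.
Net load moment about support B = 1179 N·m counterclockwise.
Reaction R at support A is upward at 0 m, arm 7.87 m → moment R × 7.87 clockwise.
Setting net torque to zero: R × 7.87 = 1179 → R = 150 N.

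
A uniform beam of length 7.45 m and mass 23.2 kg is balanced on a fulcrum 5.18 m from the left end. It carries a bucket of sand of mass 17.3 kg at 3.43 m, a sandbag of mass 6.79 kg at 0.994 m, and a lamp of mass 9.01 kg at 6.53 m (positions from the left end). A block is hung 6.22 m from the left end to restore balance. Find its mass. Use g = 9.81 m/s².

Sum moments about the fulcrum (at 5.18 m from the left end) (the support reaction has zero arm there).
Beam weight: 23.2 × 9.81 = 227.6 N down at 3.725 m → arm 1.455 m, τ = 227.6 × 1.455 = 331.2 N·m counterclockwise.
Bucket of sand: 17.3 × 9.81 = 169.7 N down at 3.43 m → arm 1.75 m, τ = 169.7 × 1.75 = 297 N·m counterclockwise.
Sandbag: 6.79 × 9.81 = 66.61 N down at 0.994 m → arm 4.186 m, τ = 66.61 × 4.186 = 278.8 N·m counterclockwise.
Lamp: 9.01 × 9.81 = 88.39 N down at 6.53 m → arm 1.35 m, τ = 88.39 × 1.35 = 119.3 N·m clockwise.
Net moment of known loads = 787.7 N·m counterclockwise.
An unknown mass m at 6.22 m has arm 1.04 m; its moment is m·g·1.04 clockwise.
Στ = 0 ⇒ m × 9.81 × 1.04 = 787.7 ⇒ m = 787.7 / (9.81 × 1.04) = 77.2 kg.

m ≈ 77.2 kg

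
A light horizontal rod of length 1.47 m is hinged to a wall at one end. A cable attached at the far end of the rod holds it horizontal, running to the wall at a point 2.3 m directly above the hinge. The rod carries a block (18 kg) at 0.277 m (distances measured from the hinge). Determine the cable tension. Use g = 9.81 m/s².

Choose the hinge as the axis so the unknown hinge reaction has zero arm there.
Block: 18 × 9.81 = 176.6 N down at 0.277 m → arm 0.277 m, τ = 176.6 × 0.277 = 48.92 N·m clockwise.
Total clockwise load moment = 48.92 N·m.
The cable tension T acts at 1.47 m; only its component perpendicular to the rod, T sinθ, produces torque. sinθ = h/√(h²+d²) = 2.3/√(2.3²+1.47²) = 0.8426.
Setting net torque to zero: T × 1.47 × 0.8426 = 48.92 → T = 48.92 / 1.239 = 39.5 N.

T ≈ 39.5 N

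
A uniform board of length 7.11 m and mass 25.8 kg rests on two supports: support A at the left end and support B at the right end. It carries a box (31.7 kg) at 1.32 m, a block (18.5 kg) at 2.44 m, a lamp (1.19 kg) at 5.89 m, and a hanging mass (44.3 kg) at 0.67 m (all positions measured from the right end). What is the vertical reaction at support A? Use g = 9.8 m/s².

R_A ≈ 297 N

Sum moments about support B (its reaction then has zero moment arm).
Beam weight: 25.8 × 9.8 = 252.8 N down at 3.555 m → arm 3.555 m, τ = 252.8 × 3.555 = 898.7 N·m counterclockwise.
Box: 31.7 × 9.8 = 310.7 N down at 1.32 m → arm 1.32 m, τ = 310.7 × 1.32 = 410.1 N·m counterclockwise.
Block: 18.5 × 9.8 = 181.3 N down at 2.44 m → arm 2.44 m, τ = 181.3 × 2.44 = 442.4 N·m counterclockwise.
Lamp: 1.19 × 9.8 = 11.66 N down at 5.89 m → arm 5.89 m, τ = 11.66 × 5.89 = 68.68 N·m counterclockwise.
Hanging mass: 44.3 × 9.8 = 434.1 N down at 0.67 m → arm 0.67 m, τ = 434.1 × 0.67 = 290.8 N·m counterclockwise.
Net load moment about support B = 2111 N·m counterclockwise.
Reaction R at support A is upward at 7.11 m, arm 7.11 m → moment R × 7.11 clockwise.
Balancing moments: R × 7.11 = 2111, giving R = 297 N.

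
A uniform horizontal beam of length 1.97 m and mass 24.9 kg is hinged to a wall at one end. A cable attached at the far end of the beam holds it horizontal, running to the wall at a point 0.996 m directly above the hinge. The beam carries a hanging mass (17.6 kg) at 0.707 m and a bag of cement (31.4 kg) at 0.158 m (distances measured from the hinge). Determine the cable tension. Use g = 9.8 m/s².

T ≈ 462 N

About the hinge:
Beam weight: 24.9 × 9.8 = 244 N down at 0.985 m → arm 0.985 m, τ = 244 × 0.985 = 240.3 N·m clockwise.
Hanging mass: 17.6 × 9.8 = 172.5 N down at 0.707 m → arm 0.707 m, τ = 172.5 × 0.707 = 122 N·m clockwise.
Bag of cement: 31.4 × 9.8 = 307.7 N down at 0.158 m → arm 0.158 m, τ = 307.7 × 0.158 = 48.62 N·m clockwise.
Total clockwise load moment = 410.9 N·m.
The cable tension T acts at 1.97 m; only its component perpendicular to the beam, T sinθ, produces torque. sinθ = h/√(h²+d²) = 0.996/√(0.996²+1.97²) = 0.4512.
Setting net torque to zero: T × 1.97 × 0.4512 = 410.9 → T = 410.9 / 0.8889 = 462 N.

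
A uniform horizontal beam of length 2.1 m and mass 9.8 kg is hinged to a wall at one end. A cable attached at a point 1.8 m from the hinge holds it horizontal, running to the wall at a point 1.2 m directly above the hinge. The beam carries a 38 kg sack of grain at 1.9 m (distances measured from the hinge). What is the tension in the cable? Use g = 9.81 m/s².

Taking torques about the hinge:
Beam weight: 9.8 × 9.81 = 96.14 N down at 1.05 m → arm 1.05 m, τ = 96.14 × 1.05 = 100.9 N·m clockwise.
Sack of grain: 38 × 9.81 = 372.8 N down at 1.9 m → arm 1.9 m, τ = 372.8 × 1.9 = 708.3 N·m clockwise.
Total clockwise load moment = 809.2 N·m.
The cable tension T acts at 1.8 m; only its component perpendicular to the beam, T sinθ, produces torque. sinθ = h/√(h²+d²) = 1.2/√(1.2²+1.8²) = 0.5547.
Setting net torque to zero: T × 1.8 × 0.5547 = 809.2 → T = 809.2 / 0.9985 = 810 N.

T ≈ 810 N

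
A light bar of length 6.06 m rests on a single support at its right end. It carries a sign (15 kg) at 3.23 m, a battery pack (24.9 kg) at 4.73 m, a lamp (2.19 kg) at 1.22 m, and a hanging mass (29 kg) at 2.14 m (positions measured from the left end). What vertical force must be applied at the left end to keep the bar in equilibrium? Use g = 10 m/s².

Sum moments about the right end (the unknown pivot reaction has zero arm there).
Sign: 15 × 10 = 150 N down at 3.23 m → arm 2.83 m, τ = 150 × 2.83 = 424.5 N·m counterclockwise.
Battery pack: 24.9 × 10 = 249 N down at 4.73 m → arm 1.33 m, τ = 249 × 1.33 = 331.2 N·m counterclockwise.
Lamp: 2.19 × 10 = 21.9 N down at 1.22 m → arm 4.84 m, τ = 21.9 × 4.84 = 106 N·m counterclockwise.
Hanging mass: 29 × 10 = 290 N down at 2.14 m → arm 3.92 m, τ = 290 × 3.92 = 1137 N·m counterclockwise.
Net moment of the loads = 1999 N·m counterclockwise.
The upward force F acts at the left end, arm 6.06 m, giving F × 6.06 clockwise.
Setting net torque to zero: F × 6.06 = 1999 → F = 1999 / 6.06 = 330 N.

F ≈ 330 N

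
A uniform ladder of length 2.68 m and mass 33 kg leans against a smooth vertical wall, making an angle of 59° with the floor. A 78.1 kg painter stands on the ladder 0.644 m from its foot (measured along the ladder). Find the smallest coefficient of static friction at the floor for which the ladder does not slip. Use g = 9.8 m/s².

μ_min ≈ 0.191

Sum moments about the foot of the ladder (the floor normal and friction both act there and drop out).
Ladder weight 33×9.8 = 323.4 N acts at 1.34 m along the ladder; its horizontal arm is 1.34·cos59° = 0.6902 m → τ = 223.2 N·m clockwise.
Painter: 78.1×9.8 = 765.4 N at 0.644 m → arm 0.3317 m → τ = 253.9 N·m clockwise.
Wall normal N acts horizontally at the top; its moment arm is the height L sinθ = 2.68·sin59° = 2.297 m, counterclockwise.
For rotational equilibrium, N × 2.297 = 477.1, so N = 207.7 N.
ΣFx = 0 ⇒ f = N_wall = 207.7 N. ΣFy = 0 ⇒ N_floor = 1089 N.
μ_min = f / N_floor = 207.7 / 1089 = 0.191.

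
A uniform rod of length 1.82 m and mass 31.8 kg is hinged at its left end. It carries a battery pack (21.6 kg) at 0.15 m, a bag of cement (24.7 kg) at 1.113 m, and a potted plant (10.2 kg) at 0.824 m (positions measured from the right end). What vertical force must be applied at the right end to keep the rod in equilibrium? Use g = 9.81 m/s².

F ≈ 499 N

Sum moments about the left end (the unknown pivot reaction has zero arm there).
Beam weight: 31.8 × 9.81 = 312 N down at 0.91 m → arm 0.91 m, τ = 312 × 0.91 = 283.9 N·m clockwise.
Battery pack: 21.6 × 9.81 = 211.9 N down at 0.15 m → arm 1.67 m, τ = 211.9 × 1.67 = 353.9 N·m clockwise.
Bag of cement: 24.7 × 9.81 = 242.3 N down at 1.113 m → arm 0.707 m, τ = 242.3 × 0.707 = 171.3 N·m clockwise.
Potted plant: 10.2 × 9.81 = 100.1 N down at 0.824 m → arm 0.996 m, τ = 100.1 × 0.996 = 99.7 N·m clockwise.
Net moment of the loads = 908.8 N·m clockwise.
The upward force F acts at the right end, arm 1.82 m, giving F × 1.82 counterclockwise.
For rotational equilibrium, F × 1.82 = 908.8, so F = 908.8 / 1.82 = 499 N.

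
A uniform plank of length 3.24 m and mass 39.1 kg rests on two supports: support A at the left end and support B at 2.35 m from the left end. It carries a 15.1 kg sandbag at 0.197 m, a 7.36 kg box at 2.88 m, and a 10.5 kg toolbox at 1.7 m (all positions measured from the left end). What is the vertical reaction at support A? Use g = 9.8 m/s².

R_A ≈ 267 N

Take moments about support B.
Beam weight: 39.1 × 9.8 = 383.2 N down at 1.62 m → arm 0.73 m, τ = 383.2 × 0.73 = 279.7 N·m counterclockwise.
Sandbag: 15.1 × 9.8 = 148 N down at 0.197 m → arm 2.153 m, τ = 148 × 2.153 = 318.6 N·m counterclockwise.
Box: 7.36 × 9.8 = 72.13 N down at 2.88 m → arm 0.53 m, τ = 72.13 × 0.53 = 38.23 N·m clockwise.
Toolbox: 10.5 × 9.8 = 102.9 N down at 1.7 m → arm 0.65 m, τ = 102.9 × 0.65 = 66.89 N·m counterclockwise.
Net load moment about support B = 627 N·m counterclockwise.
Reaction R at support A is upward at 0 m, arm 2.35 m → moment R × 2.35 clockwise.
Balancing moments: R × 2.35 = 627, giving R = 267 N.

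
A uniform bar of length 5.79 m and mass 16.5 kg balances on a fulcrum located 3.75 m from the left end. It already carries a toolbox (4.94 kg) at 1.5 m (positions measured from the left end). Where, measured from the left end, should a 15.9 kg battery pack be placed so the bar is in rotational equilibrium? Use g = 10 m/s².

x ≈ 5.34 m from the left end

Choose the fulcrum (at 3.75 m from the left end) as the axis so the support reaction has zero arm there.
Beam weight: 16.5 × 10 = 165 N down at 2.895 m → arm 0.855 m, τ = 165 × 0.855 = 141.1 N·m counterclockwise.
Toolbox: 4.94 × 10 = 49.4 N down at 1.5 m → arm 2.25 m, τ = 49.4 × 2.25 = 111.1 N·m counterclockwise.
Net moment of existing loads = 252.2 N·m counterclockwise.
The battery pack weighs 15.9 × 10 = 159 N and must supply an equal clockwise moment, so its lever arm about the fulcrum is 252.2 / 159 = 1.59 m.
That puts it at 3.75 + 1.59 = 5.34 m from the left end.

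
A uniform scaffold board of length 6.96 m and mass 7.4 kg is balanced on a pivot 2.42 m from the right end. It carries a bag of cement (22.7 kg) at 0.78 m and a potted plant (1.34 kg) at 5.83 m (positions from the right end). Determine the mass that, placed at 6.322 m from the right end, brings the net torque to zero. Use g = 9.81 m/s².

About the pivot (at 2.42 m from the right end):
Beam weight: 7.4 × 9.81 = 72.59 N down at 3.48 m → arm 1.06 m, τ = 72.59 × 1.06 = 76.95 N·m counterclockwise.
Bag of cement: 22.7 × 9.81 = 222.7 N down at 0.78 m → arm 1.64 m, τ = 222.7 × 1.64 = 365.2 N·m clockwise.
Potted plant: 1.34 × 9.81 = 13.15 N down at 5.83 m → arm 3.41 m, τ = 13.15 × 3.41 = 44.84 N·m counterclockwise.
Net moment of known loads = 243.4 N·m clockwise.
An unknown mass m at 6.322 m has arm 3.902 m; its moment is m·g·3.902 counterclockwise.
Στ = 0 ⇒ m × 9.81 × 3.902 = 243.4 ⇒ m = 243.4 / (9.81 × 3.902) = 6.36 kg.

m ≈ 6.36 kg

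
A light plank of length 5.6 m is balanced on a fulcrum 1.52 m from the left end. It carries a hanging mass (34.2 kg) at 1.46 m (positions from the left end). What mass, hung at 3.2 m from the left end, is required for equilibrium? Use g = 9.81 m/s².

About the fulcrum (at 1.52 m from the left end):
Hanging mass: 34.2 × 9.81 = 335.5 N down at 1.46 m → arm 0.06 m, τ = 335.5 × 0.06 = 20.13 N·m counterclockwise.
Net moment of known loads = 20.13 N·m counterclockwise.
An unknown mass m at 3.2 m has arm 1.68 m; its moment is m·g·1.68 clockwise.
For rotational equilibrium, m × 9.81 × 1.68 = 20.13, so m = 20.13 / (9.81 × 1.68) = 1.22 kg.

m ≈ 1.22 kg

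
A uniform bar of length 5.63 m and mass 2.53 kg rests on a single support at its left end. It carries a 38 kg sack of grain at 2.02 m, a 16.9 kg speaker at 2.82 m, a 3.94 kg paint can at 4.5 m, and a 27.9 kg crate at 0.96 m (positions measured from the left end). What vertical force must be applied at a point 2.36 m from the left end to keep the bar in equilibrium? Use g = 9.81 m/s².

F ≈ 732 N

Sum moments about the left end (the unknown pivot reaction has zero arm there).
Beam weight: 2.53 × 9.81 = 24.82 N down at 2.815 m → arm 2.815 m, τ = 24.82 × 2.815 = 69.87 N·m clockwise.
Sack of grain: 38 × 9.81 = 372.8 N down at 2.02 m → arm 2.02 m, τ = 372.8 × 2.02 = 753.1 N·m clockwise.
Speaker: 16.9 × 9.81 = 165.8 N down at 2.82 m → arm 2.82 m, τ = 165.8 × 2.82 = 467.6 N·m clockwise.
Paint can: 3.94 × 9.81 = 38.65 N down at 4.5 m → arm 4.5 m, τ = 38.65 × 4.5 = 173.9 N·m clockwise.
Crate: 27.9 × 9.81 = 273.7 N down at 0.96 m → arm 0.96 m, τ = 273.7 × 0.96 = 262.8 N·m clockwise.
Net moment of the loads = 1727 N·m clockwise.
The upward force F acts at a point 2.36 m from the left end, arm 2.36 m, giving F × 2.36 counterclockwise.
Στ = 0 ⇒ F × 2.36 = 1727 ⇒ F = 1727 / 2.36 = 732 N.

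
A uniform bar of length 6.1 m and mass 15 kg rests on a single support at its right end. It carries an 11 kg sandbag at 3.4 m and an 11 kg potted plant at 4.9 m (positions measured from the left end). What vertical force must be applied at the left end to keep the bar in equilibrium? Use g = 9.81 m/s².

Take moments about the right end.
Beam weight: 15 × 9.81 = 147.2 N down at 3.05 m → arm 3.05 m, τ = 147.2 × 3.05 = 449 N·m counterclockwise.
Sandbag: 11 × 9.81 = 107.9 N down at 3.4 m → arm 2.7 m, τ = 107.9 × 2.7 = 291.3 N·m counterclockwise.
Potted plant: 11 × 9.81 = 107.9 N down at 4.9 m → arm 1.2 m, τ = 107.9 × 1.2 = 129.5 N·m counterclockwise.
Net moment of the loads = 869.8 N·m counterclockwise.
The upward force F acts at the left end, arm 6.1 m, giving F × 6.1 clockwise.
Setting net torque to zero: F × 6.1 = 869.8 → F = 869.8 / 6.1 = 143 N.

F ≈ 143 N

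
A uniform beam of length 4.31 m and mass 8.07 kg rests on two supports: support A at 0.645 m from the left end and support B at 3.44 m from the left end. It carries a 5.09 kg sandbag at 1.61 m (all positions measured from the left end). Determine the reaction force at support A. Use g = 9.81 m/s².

R_A ≈ 69.1 N

Choose support B as the axis so its reaction then has zero moment arm.
Beam weight: 8.07 × 9.81 = 79.17 N down at 2.155 m → arm 1.285 m, τ = 79.17 × 1.285 = 101.7 N·m counterclockwise.
Sandbag: 5.09 × 9.81 = 49.93 N down at 1.61 m → arm 1.83 m, τ = 49.93 × 1.83 = 91.37 N·m counterclockwise.
Net load moment about support B = 193.1 N·m counterclockwise.
Reaction R at support A is upward at 0.645 m, arm 2.795 m → moment R × 2.795 clockwise.
Balancing moments: R × 2.795 = 193.1, giving R = 69.1 N.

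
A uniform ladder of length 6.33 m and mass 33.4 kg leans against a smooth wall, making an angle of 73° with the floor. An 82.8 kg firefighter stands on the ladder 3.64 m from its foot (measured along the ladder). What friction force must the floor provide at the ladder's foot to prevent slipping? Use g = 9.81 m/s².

f ≈ 193 N

Take moments about the foot of the ladder.
Ladder weight 33.4×9.81 = 327.7 N acts at 3.165 m along the ladder; its horizontal arm is 3.165·cos73° = 0.9254 m → τ = 303.3 N·m clockwise.
Firefighter: 82.8×9.81 = 812.3 N at 3.64 m → arm 1.064 m → τ = 864.3 N·m clockwise.
Wall normal N acts horizontally at the top; its moment arm is the height L sinθ = 6.33·sin73° = 6.053 m, counterclockwise.
Balancing moments: N × 6.053 = 1168, giving N = 193 N.
ΣFx = 0: friction at the foot balances the wall's push, so f = N_wall = 193 N.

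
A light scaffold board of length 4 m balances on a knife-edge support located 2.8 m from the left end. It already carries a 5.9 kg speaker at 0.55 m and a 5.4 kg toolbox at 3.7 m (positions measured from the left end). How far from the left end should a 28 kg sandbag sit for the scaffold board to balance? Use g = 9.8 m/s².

x ≈ 3.1 m from the left end

Choose the knife-edge support (at 2.8 m from the left end) as the axis so the support reaction has zero arm there.
Speaker: 5.9 × 9.8 = 57.82 N down at 0.55 m → arm 2.25 m, τ = 57.82 × 2.25 = 130.1 N·m counterclockwise.
Toolbox: 5.4 × 9.8 = 52.92 N down at 3.7 m → arm 0.9 m, τ = 52.92 × 0.9 = 47.63 N·m clockwise.
Net moment of existing loads = 82.47 N·m counterclockwise.
The sandbag weighs 28 × 9.8 = 274.4 N and must supply an equal clockwise moment, so its lever arm about the knife-edge support is 82.47 / 274.4 = 0.301 m.
That puts it at 2.8 + 0.301 = 3.1 m from the left end.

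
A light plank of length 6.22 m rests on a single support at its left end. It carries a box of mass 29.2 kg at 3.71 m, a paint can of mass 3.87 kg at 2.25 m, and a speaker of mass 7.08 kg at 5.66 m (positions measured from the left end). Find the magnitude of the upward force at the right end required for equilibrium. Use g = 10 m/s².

F ≈ 253 N

Choose the left end as the axis so the unknown pivot reaction has zero arm there.
Box: 29.2 × 10 = 292 N down at 3.71 m → arm 3.71 m, τ = 292 × 3.71 = 1083 N·m clockwise.
Paint can: 3.87 × 10 = 38.7 N down at 2.25 m → arm 2.25 m, τ = 38.7 × 2.25 = 87.08 N·m clockwise.
Speaker: 7.08 × 10 = 70.8 N down at 5.66 m → arm 5.66 m, τ = 70.8 × 5.66 = 400.7 N·m clockwise.
Net moment of the loads = 1571 N·m clockwise.
The upward force F acts at the right end, arm 6.22 m, giving F × 6.22 counterclockwise.
Balancing moments: F × 6.22 = 1571, giving F = 1571 / 6.22 = 253 N.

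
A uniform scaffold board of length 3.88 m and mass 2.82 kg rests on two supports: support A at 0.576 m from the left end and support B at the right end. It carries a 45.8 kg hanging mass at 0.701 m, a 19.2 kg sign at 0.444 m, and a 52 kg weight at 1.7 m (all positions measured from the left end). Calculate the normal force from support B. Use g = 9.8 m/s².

R_B ≈ 194 N

Take moments about support A.
Beam weight: 2.82 × 9.8 = 27.64 N down at 1.94 m → arm 1.364 m, τ = 27.64 × 1.364 = 37.7 N·m clockwise.
Hanging mass: 45.8 × 9.8 = 448.8 N down at 0.701 m → arm 0.125 m, τ = 448.8 × 0.125 = 56.1 N·m clockwise.
Sign: 19.2 × 9.8 = 188.2 N down at 0.444 m → arm 0.132 m, τ = 188.2 × 0.132 = 24.84 N·m counterclockwise.
Weight: 52 × 9.8 = 509.6 N down at 1.7 m → arm 1.124 m, τ = 509.6 × 1.124 = 572.8 N·m clockwise.
Net load moment about support A = 641.8 N·m clockwise.
Reaction R at support B is upward at 3.88 m, arm 3.304 m → moment R × 3.304 counterclockwise.
Setting net torque to zero: R × 3.304 = 641.8 → R = 194 N.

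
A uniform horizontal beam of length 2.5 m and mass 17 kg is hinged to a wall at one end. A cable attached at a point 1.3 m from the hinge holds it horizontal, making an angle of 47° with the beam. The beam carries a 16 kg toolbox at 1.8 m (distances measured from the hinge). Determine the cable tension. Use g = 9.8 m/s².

Choose the hinge as the axis so the unknown hinge reaction has zero arm there.
Beam weight: 17 × 9.8 = 166.6 N down at 1.25 m → arm 1.25 m, τ = 166.6 × 1.25 = 208.2 N·m clockwise.
Toolbox: 16 × 9.8 = 156.8 N down at 1.8 m → arm 1.8 m, τ = 156.8 × 1.8 = 282.2 N·m clockwise.
Total clockwise load moment = 490.4 N·m.
The cable tension T acts at 1.3 m; only its component perpendicular to the beam, T sinθ, produces torque. sin 47° = 0.7314.
For rotational equilibrium, T × 1.3 × 0.7314 = 490.4, so T = 490.4 / 0.9508 = 516 N.

T ≈ 516 N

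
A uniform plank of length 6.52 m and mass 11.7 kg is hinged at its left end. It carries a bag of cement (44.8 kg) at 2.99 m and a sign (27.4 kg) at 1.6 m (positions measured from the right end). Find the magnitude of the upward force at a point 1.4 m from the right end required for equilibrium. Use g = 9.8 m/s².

Take moments about the left end.
Beam weight: 11.7 × 9.8 = 114.7 N down at 3.26 m → arm 3.26 m, τ = 114.7 × 3.26 = 373.9 N·m clockwise.
Bag of cement: 44.8 × 9.8 = 439 N down at 2.99 m → arm 3.53 m, τ = 439 × 3.53 = 1550 N·m clockwise.
Sign: 27.4 × 9.8 = 268.5 N down at 1.6 m → arm 4.92 m, τ = 268.5 × 4.92 = 1321 N·m clockwise.
Net moment of the loads = 3245 N·m clockwise.
The upward force F acts at a point 1.4 m from the right end, arm 5.12 m, giving F × 5.12 counterclockwise.
Setting net torque to zero: F × 5.12 = 3245 → F = 3245 / 5.12 = 634 N.

F ≈ 634 N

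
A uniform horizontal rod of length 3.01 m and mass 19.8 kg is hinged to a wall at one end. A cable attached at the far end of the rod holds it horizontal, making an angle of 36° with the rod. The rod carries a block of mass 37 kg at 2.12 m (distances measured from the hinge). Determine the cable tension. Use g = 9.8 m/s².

T ≈ 600 N

Sum moments about the hinge (the unknown hinge reaction has zero arm there).
Beam weight: 19.8 × 9.8 = 194 N down at 1.505 m → arm 1.505 m, τ = 194 × 1.505 = 292 N·m clockwise.
Block: 37 × 9.8 = 362.6 N down at 2.12 m → arm 2.12 m, τ = 362.6 × 2.12 = 768.7 N·m clockwise.
Total clockwise load moment = 1061 N·m.
The cable tension T acts at 3.01 m; only its component perpendicular to the rod, T sinθ, produces torque. sin 36° = 0.5878.
Στ = 0 ⇒ T × 3.01 × 0.5878 = 1061 ⇒ T = 1061 / 1.769 = 600 N.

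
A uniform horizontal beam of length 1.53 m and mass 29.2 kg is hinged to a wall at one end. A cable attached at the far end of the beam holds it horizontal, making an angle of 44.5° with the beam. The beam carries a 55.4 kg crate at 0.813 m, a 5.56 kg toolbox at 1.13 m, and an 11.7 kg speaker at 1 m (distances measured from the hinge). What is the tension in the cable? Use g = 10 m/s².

Take moments about the hinge.
Beam weight: 29.2 × 10 = 292 N down at 0.765 m → arm 0.765 m, τ = 292 × 0.765 = 223.4 N·m clockwise.
Crate: 55.4 × 10 = 554 N down at 0.813 m → arm 0.813 m, τ = 554 × 0.813 = 450.4 N·m clockwise.
Toolbox: 5.56 × 10 = 55.6 N down at 1.13 m → arm 1.13 m, τ = 55.6 × 1.13 = 62.83 N·m clockwise.
Speaker: 11.7 × 10 = 117 N down at 1 m → arm 1 m, τ = 117 × 1 = 117 N·m clockwise.
Total clockwise load moment = 853.6 N·m.
The cable tension T acts at 1.53 m; only its component perpendicular to the beam, T sinθ, produces torque. sin 44.5° = 0.7009.
Στ = 0 ⇒ T × 1.53 × 0.7009 = 853.6 ⇒ T = 853.6 / 1.072 = 796 N.

T ≈ 796 N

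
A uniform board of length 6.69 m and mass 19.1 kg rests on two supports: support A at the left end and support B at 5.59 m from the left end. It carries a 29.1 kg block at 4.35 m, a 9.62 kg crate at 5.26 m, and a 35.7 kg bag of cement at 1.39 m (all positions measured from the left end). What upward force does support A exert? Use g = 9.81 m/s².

R_A ≈ 407 N

Take moments about support B.
Beam weight: 19.1 × 9.81 = 187.4 N down at 3.345 m → arm 2.245 m, τ = 187.4 × 2.245 = 420.7 N·m counterclockwise.
Block: 29.1 × 9.81 = 285.5 N down at 4.35 m → arm 1.24 m, τ = 285.5 × 1.24 = 354 N·m counterclockwise.
Crate: 9.62 × 9.81 = 94.37 N down at 5.26 m → arm 0.33 m, τ = 94.37 × 0.33 = 31.14 N·m counterclockwise.
Bag of cement: 35.7 × 9.81 = 350.2 N down at 1.39 m → arm 4.2 m, τ = 350.2 × 4.2 = 1471 N·m counterclockwise.
Net load moment about support B = 2277 N·m counterclockwise.
Reaction R at support A is upward at 0 m, arm 5.59 m → moment R × 5.59 clockwise.
For rotational equilibrium, R × 5.59 = 2277, so R = 407 N.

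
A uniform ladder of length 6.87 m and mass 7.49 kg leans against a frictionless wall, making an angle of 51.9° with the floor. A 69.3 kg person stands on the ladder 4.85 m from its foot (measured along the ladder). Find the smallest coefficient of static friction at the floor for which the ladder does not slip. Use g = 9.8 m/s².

μ_min ≈ 0.538

Take moments about the foot of the ladder.
Ladder weight 7.49×9.8 = 73.4 N acts at 3.435 m along the ladder; its horizontal arm is 3.435·cos51.9° = 2.12 m → τ = 155.6 N·m clockwise.
Person: 69.3×9.8 = 679.1 N at 4.85 m → arm 2.993 m → τ = 2033 N·m clockwise.
Wall normal N acts horizontally at the top; its moment arm is the height L sinθ = 6.87·sin51.9° = 5.406 m, counterclockwise.
Στ = 0 ⇒ N × 5.406 = 2189 ⇒ N = 404.9 N.
ΣFx = 0 ⇒ f = N_wall = 404.9 N. ΣFy = 0 ⇒ N_floor = 752.5 N.
μ_min = f / N_floor = 404.9 / 752.5 = 0.538.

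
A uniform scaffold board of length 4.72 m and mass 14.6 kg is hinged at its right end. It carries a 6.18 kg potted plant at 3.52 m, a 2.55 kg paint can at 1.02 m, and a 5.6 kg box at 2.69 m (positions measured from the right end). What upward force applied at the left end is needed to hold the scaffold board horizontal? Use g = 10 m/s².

F ≈ 157 N

About the right end:
Beam weight: 14.6 × 10 = 146 N down at 2.36 m → arm 2.36 m, τ = 146 × 2.36 = 344.6 N·m counterclockwise.
Potted plant: 6.18 × 10 = 61.8 N down at 3.52 m → arm 3.52 m, τ = 61.8 × 3.52 = 217.5 N·m counterclockwise.
Paint can: 2.55 × 10 = 25.5 N down at 1.02 m → arm 1.02 m, τ = 25.5 × 1.02 = 26.01 N·m counterclockwise.
Box: 5.6 × 10 = 56 N down at 2.69 m → arm 2.69 m, τ = 56 × 2.69 = 150.6 N·m counterclockwise.
Net moment of the loads = 738.7 N·m counterclockwise.
The upward force F acts at the left end, arm 4.72 m, giving F × 4.72 clockwise.
Στ = 0 ⇒ F × 4.72 = 738.7 ⇒ F = 738.7 / 4.72 = 157 N.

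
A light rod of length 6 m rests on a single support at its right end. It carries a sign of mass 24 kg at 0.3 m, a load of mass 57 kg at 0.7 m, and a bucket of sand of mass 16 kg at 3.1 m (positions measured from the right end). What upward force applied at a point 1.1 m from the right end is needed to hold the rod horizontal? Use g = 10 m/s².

F ≈ 879 N

Choose the right end as the axis so the unknown pivot reaction has zero arm there.
Sign: 24 × 10 = 240 N down at 0.3 m → arm 0.3 m, τ = 240 × 0.3 = 72 N·m counterclockwise.
Load: 57 × 10 = 570 N down at 0.7 m → arm 0.7 m, τ = 570 × 0.7 = 399 N·m counterclockwise.
Bucket of sand: 16 × 10 = 160 N down at 3.1 m → arm 3.1 m, τ = 160 × 3.1 = 496 N·m counterclockwise.
Net moment of the loads = 967 N·m counterclockwise.
The upward force F acts at a point 1.1 m from the right end, arm 1.1 m, giving F × 1.1 clockwise.
Balancing moments: F × 1.1 = 967, giving F = 967 / 1.1 = 879 N.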